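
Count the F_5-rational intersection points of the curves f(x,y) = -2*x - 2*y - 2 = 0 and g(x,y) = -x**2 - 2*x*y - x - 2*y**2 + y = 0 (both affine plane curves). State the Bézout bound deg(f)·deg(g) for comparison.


Common zeros: {(2, 2), (4, 0)}; count = 2; Bézout bound = 2.

deg(f) = 1, deg(g) = 2, so Bézout bound = 2.
Scan x ∈ F_5. For each x, list the y ∈ F_5 with f(x, y) ≡ 0 and those with g(x, y) ≡ 0 (mod 5); the common zeros in that column are the intersection.
  x = 0: f ≡ 0 at y ∈ {4}; g ≡ 0 at y ∈ {0, 3}; common: ∅.
  x = 1: f ≡ 0 at y ∈ {3}; g ≡ 0 at y ∈ {1}; common: ∅.
  x = 2: f ≡ 0 at y ∈ {2}; g ≡ 0 at y ∈ {2, 4}; common: {2}.
  x = 3: f ≡ 0 at y ∈ {1}; g ≡ 0 at y ∈ {2, 3}; common: ∅.
  x = 4: f ≡ 0 at y ∈ {0}; g ≡ 0 at y ∈ {0, 4}; common: {0}.
Collecting: common zeros = {(2, 2), (4, 0)}, so the count is 2.
Comparison with the Bézout bound: 2 ≤ 2 = deg(f)·deg(g), as expected for curves with no common component (the bound is attained).


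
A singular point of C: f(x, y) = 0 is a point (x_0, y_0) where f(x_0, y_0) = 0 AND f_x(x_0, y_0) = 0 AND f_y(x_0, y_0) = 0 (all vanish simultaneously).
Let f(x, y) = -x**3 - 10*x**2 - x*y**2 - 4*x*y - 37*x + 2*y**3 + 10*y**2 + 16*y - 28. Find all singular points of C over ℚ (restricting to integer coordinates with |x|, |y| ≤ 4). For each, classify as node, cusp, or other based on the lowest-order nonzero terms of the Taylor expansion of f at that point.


Singular points: {(-3, -2)}; classification: node.

Compute partial derivatives:
  f_x = -3*x**2 - 20*x - y**2 - 4*y - 37.
  f_y = -2*x*y - 4*x + 6*y**2 + 20*y + 16.
Scan x_0 ∈ {−4, ..., 4}. For each x_0, f_y(x_0, y) is a polynomial in y; find its integer roots y ∈ {−4, ..., 4}, then test f_x and f at those candidates.
  x = -4: f_y(-4, y) = 6*y**2 + 28*y + 32; vanishes at y ∈ {-2}. (-4, -2): f_x = -1 ≠ 0.
  x = -3: f_y(-3, y) = 6*y**2 + 26*y + 28; vanishes at y ∈ {-2}. (-3, -2): f_x = 0, f = 0 — SINGULAR.
  x = -2: f_y(-2, y) = 6*y**2 + 24*y + 24; vanishes at y ∈ {-2}. (-2, -2): f_x = -5 ≠ 0.
  x = -1: f_y(-1, y) = 6*y**2 + 22*y + 20; vanishes at y ∈ {-2}. (-1, -2): f_x = -16 ≠ 0.
  x = 0: f_y(0, y) = 6*y**2 + 20*y + 16; vanishes at y ∈ {-2}. (0, -2): f_x = -33 ≠ 0.
  x = 1: f_y(1, y) = 6*y**2 + 18*y + 12; vanishes at y ∈ {-2, -1}. (1, -2): f_x = -56 ≠ 0; (1, -1): f_x = -57 ≠ 0.
  x = 2: f_y(2, y) = 6*y**2 + 16*y + 8; vanishes at y ∈ {-2}. (2, -2): f_x = -85 ≠ 0.
  x = 3: f_y(3, y) = 6*y**2 + 14*y + 4; vanishes at y ∈ {-2}. (3, -2): f_x = -120 ≠ 0.
  x = 4: f_y(4, y) = 6*y**2 + 12*y; vanishes at y ∈ {-2, 0}. (4, -2): f_x = -161 ≠ 0; (4, 0): f_x = -165 ≠ 0.
Only singular point on the grid: (-3, -2).
Classify: substitute x = -3 + u, y = -2 + v and expand: f = -u**3 - u**2 - u*v**2 + 2*v**3 + v**2.
No constant or linear terms (consistent with a singular point). Quadratic part: -u**2 + v**2. Cubic part: -u**3 - u*v**2 + 2*v**3.
The quadratic part v**2 - u**2 = (v − u)(v + u) splits into two distinct linear factors, so there are two distinct tangent lines y − -2 = ±(x − -3) — this is a node (ordinary double point).
Classification: node.


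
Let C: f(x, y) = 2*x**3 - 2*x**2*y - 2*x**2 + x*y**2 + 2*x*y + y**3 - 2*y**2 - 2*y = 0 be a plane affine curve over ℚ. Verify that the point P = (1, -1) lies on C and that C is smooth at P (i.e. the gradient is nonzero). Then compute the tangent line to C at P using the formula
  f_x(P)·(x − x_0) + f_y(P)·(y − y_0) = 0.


Tangent line at P: 5*x + 3*y - 2 = 0.

Step 1: f(1, -1) = 0, so P lies on C.
Step 2: partial derivatives
  f_x(x, y) = 6*x**2 - 4*x*y - 4*x + y**2 + 2*y, f_y(x, y) = -2*x**2 + 2*x*y + 2*x + 3*y**2 - 4*y - 2.
  f_x(P) = 5, f_y(P) = 3 (gradient nonzero, so P is smooth).
Step 3: tangent line at P: 5·(x − 1) + 3·(y − -1) = 0.
Expanding: 5*x + 3*y - 2 = 0.


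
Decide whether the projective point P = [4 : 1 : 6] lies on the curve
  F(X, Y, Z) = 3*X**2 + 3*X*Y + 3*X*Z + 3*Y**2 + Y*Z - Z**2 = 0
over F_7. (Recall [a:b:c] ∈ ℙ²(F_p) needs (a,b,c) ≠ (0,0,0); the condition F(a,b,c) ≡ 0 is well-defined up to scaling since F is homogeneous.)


F(4,1,6) ≡ 0 (mod 7); P is on the curve.

Evaluate F(4, 1, 6) term-by-term (mod 7).
  3*X**2 ↦ 3·16·1·1 = 48
  3*X*Y ↦ 3·4·1·1 = 12
  3*X*Z ↦ 3·4·1·6 = 72
  3*Y**2 ↦ 3·1·1·1 = 3
  Y*Z ↦ 1·1·1·6 = 6
  -Z**2 ↦ -1·1·1·36 = -36
Sum: F(4, 1, 6) = (48) + (12) + (72) + (3) + (6) + (-36) = 105.
Reducing mod 7: 105 ≡ 0 (mod 7).
Since F(a, b, c) ≡ 0 (mod 7), P lies on the curve.


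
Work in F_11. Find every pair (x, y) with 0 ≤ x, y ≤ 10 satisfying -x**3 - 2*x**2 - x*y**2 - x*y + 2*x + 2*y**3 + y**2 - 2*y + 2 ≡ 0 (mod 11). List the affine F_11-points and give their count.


Affine F_11-points: {(1, 1), (1, 2), (1, 8), (2, 9), (4, 3), (7, 2), (7, 4), (7, 8), (10, 10)}; count = 9.

For each of the 121 pairs (x, y) ∈ F_11², evaluate f(x, y) mod 11. Record the zeros.
  x = 0: [0↦2, 1↦3, 2↦7, 3↦4, 4↦6, 5↦3, 6↦7, 7↦8, 8↦7, 9↦5, 10↦3]  zeros at y ∈ ∅
  x = 1: [0↦1, 1↦0, 2↦0, 3↦2, 4↦7, 5↦5, 6↦8, 7↦6, 8↦0, 9↦2, 10↦2]  zeros at y ∈ {1, 2, 8}
  x = 2: [0↦1, 1↦9, 2↦5, 3↦1, 4↦9, 5↦8, 6↦10, 7↦5, 8↦5, 9↦0, 10↦2]  zeros at y ∈ {9}
  x = 3: [0↦7, 1↦2, 2↦5, 3↦6, 4↦6, 5↦6, 6↦7, 7↦10, 8↦5, 9↦4, 10↦8]  zeros at y ∈ ∅
  x = 4: [0↦2, 1↦6, 2↦5, 3↦0, 4↦3, 5↦4, 6↦4, 7↦4, 8↦5, 9↦8, 10↦3]  zeros at y ∈ {3}
  x = 5: [0↦2, 1↦4, 2↦10, 3↦10, 4↦5, 5↦7, 6↦6, 7↦3, 8↦10, 9↦6, 10↦3]  zeros at y ∈ ∅
  x = 6: [0↦1, 1↦1, 2↦3, 3↦8, 4↦6, 5↦9, 6↦7, 7↦1, 8↦3, 9↦3, 10↦2]  zeros at y ∈ ∅
  x = 7: [0↦4, 1↦2, 2↦0, 3↦10, 4↦0, 5↦4, 6↦1, 7↦3, 8↦0, 9↦4, 10↦5]  zeros at y ∈ {2, 4, 8}
  x = 8: [0↦5, 1↦1, 2↦6, 3↦10, 4↦3, 5↦8, 6↦4, 7↦3, 8↦6, 9↦3, 10↦6]  zeros at y ∈ ∅
  x = 9: [0↦9, 1↦3, 2↦4, 3↦2, 4↦9, 5↦4, 6↦10, 7↦6, 8↦4, 9↦5, 10↦10]  zeros at y ∈ ∅
  x = 10: [0↦10, 1↦2, 2↦10, 3↦2, 4↦1, 5↦8, 6↦2, 7↦6, 8↦10, 9↦4, 10↦0]  zeros at y ∈ {10}
Collecting zeros: affine points = {(1, 1), (1, 2), (1, 8), (2, 9), (4, 3), (7, 2), (7, 4), (7, 8), (10, 10)}.
Total count |C(F_11)_aff| = 9.


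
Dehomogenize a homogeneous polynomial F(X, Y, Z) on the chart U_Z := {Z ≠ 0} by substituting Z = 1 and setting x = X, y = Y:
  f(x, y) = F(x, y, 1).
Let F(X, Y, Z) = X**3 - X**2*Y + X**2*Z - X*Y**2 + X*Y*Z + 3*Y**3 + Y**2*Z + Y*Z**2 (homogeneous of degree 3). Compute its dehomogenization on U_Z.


f(x, y) = x**3 - x**2*y + x**2 - x*y**2 + x*y + 3*y**3 + y**2 + y

On U_Z we set Z = 1. Each monomial c·X^i·Y^j·Z^k in F becomes c·x^i·y^j·1^k = c·x^i·y^j.
Substituting Z = 1: F(X, Y, 1) = x**3 - x**2*y + x**2 - x*y**2 + x*y + 3*y**3 + y**2 + y.
Note: deg(f) ≤ deg(F) = 3; strict inequality happens when F is divisible by Z (lost terms).


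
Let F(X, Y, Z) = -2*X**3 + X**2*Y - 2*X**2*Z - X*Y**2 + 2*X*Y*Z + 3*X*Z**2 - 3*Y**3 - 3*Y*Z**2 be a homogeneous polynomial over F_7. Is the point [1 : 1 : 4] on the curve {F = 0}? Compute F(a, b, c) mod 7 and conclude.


F(1,1,4) ≡ 2 (mod 7); P is NOT on the curve.

Evaluate F(1, 1, 4) term-by-term (mod 7).
  -2*X**3 ↦ -2·1·1·1 = -2
  X**2*Y ↦ 1·1·1·1 = 1
  -2*X**2*Z ↦ -2·1·1·4 = -8
  -X*Y**2 ↦ -1·1·1·1 = -1
  2*X*Y*Z ↦ 2·1·1·4 = 8
  3*X*Z**2 ↦ 3·1·1·16 = 48
  -3*Y**3 ↦ -3·1·1·1 = -3
  -3*Y*Z**2 ↦ -3·1·1·16 = -48
Sum: F(1, 1, 4) = (-2) + (1) + (-8) + (-1) + (8) + (48) + (-3) + (-48) = -5.
Reducing mod 7: -5 ≡ 2 (mod 7).
Since F(a, b, c) ≡ 2 ≠ 0 (mod 7), P does NOT lie on the curve.


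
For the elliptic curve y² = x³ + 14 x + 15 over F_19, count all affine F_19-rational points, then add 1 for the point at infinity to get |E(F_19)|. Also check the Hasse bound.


Affine points = {(1, 7), (1, 12), (5, 1), (5, 18), (6, 7), (6, 12), (7, 0), (12, 7), (12, 12), (13, 0), (15, 3), (15, 16), (17, 6), (17, 13), (18, 0)}; affine count = 15; |E(F_19)| = 16.

Discriminant check: Δ ∝ 4a³ + 27b² = 4·14³ + 27·15² = 4·2744 + 27·225 ≡ 8 (mod 19). Nonzero ⇒ E is nonsingular.
For each x ∈ F_19, compute rhs = x³ + 14·x + 15 mod 19, then count y ∈ F_19 with y² ≡ rhs.
  x = 0: rhs = 15, matching y values: none (0 points).
  x = 1: rhs = 11, matching y values: 7, 12 (2 points).
  x = 2: rhs = 13, matching y values: none (0 points).
  x = 3: rhs = 8, matching y values: none (0 points).
  x = 4: rhs = 2, matching y values: none (0 points).
  x = 5: rhs = 1, matching y values: 1, 18 (2 points).
  x = 6: rhs = 11, matching y values: 7, 12 (2 points).
  x = 7: rhs = 0, matching y values: 0 (1 points).
  x = 8: rhs = 12, matching y values: none (0 points).
  x = 9: rhs = 15, matching y values: none (0 points).
  x = 10: rhs = 15, matching y values: none (0 points).
  x = 11: rhs = 18, matching y values: none (0 points).
  x = 12: rhs = 11, matching y values: 7, 12 (2 points).
  x = 13: rhs = 0, matching y values: 0 (1 points).
  x = 14: rhs = 10, matching y values: none (0 points).
  x = 15: rhs = 9, matching y values: 3, 16 (2 points).
  x = 16: rhs = 3, matching y values: none (0 points).
  x = 17: rhs = 17, matching y values: 6, 13 (2 points).
  x = 18: rhs = 0, matching y values: 0 (1 points).
Total affine count: 15.
Full point count |E(F_19)| = 15 + 1 = 16.
Hasse bound: |16 − (19+1)| = |-4| = 4 ≤ 2√19 ≈ 8.7178 ✓.


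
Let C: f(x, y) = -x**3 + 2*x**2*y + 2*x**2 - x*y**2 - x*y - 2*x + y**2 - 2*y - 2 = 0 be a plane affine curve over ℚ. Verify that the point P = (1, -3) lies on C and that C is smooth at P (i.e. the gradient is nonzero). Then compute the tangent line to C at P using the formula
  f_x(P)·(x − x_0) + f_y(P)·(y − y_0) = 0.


Tangent line at P: -19*x - y + 16 = 0.

Step 1: f(1, -3) = 0, so P lies on C.
Step 2: partial derivatives
  f_x(x, y) = -3*x**2 + 4*x*y + 4*x - y**2 - y - 2, f_y(x, y) = 2*x**2 - 2*x*y - x + 2*y - 2.
  f_x(P) = -19, f_y(P) = -1 (gradient nonzero, so P is smooth).
Step 3: tangent line at P: -19·(x − 1) + -1·(y − -3) = 0.
Expanding: -19*x - y + 16 = 0.


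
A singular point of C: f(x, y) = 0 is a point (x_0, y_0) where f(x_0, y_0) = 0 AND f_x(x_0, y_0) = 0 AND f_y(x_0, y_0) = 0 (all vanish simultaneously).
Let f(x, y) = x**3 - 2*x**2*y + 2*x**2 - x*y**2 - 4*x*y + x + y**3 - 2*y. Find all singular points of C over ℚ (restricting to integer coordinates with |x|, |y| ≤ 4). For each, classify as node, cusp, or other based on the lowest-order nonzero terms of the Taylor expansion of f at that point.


Singular points: {(-1, 0)}; classification: node.

Compute partial derivatives:
  f_x = 3*x**2 - 4*x*y + 4*x - y**2 - 4*y + 1.
  f_y = -2*x**2 - 2*x*y - 4*x + 3*y**2 - 2.
Scan x_0 ∈ {−4, ..., 4}. For each x_0, f_y(x_0, y) is a polynomial in y; find its integer roots y ∈ {−4, ..., 4}, then test f_x and f at those candidates.
  x = -4: f_y(-4, y) = 3*y**2 + 8*y - 18; no integer root y with |y| ≤ 4.
  x = -3: f_y(-3, y) = 3*y**2 + 6*y - 8; no integer root y with |y| ≤ 4.
  x = -2: f_y(-2, y) = 3*y**2 + 4*y - 2; no integer root y with |y| ≤ 4.
  x = -1: f_y(-1, y) = 3*y**2 + 2*y; vanishes at y ∈ {0}. (-1, 0): f_x = 0, f = 0 — SINGULAR.
  x = 0: f_y(0, y) = 3*y**2 - 2; no integer root y with |y| ≤ 4.
  x = 1: f_y(1, y) = 3*y**2 - 2*y - 8; vanishes at y ∈ {2}. (1, 2): f_x = -12 ≠ 0.
  x = 2: f_y(2, y) = 3*y**2 - 4*y - 18; no integer root y with |y| ≤ 4.
  x = 3: f_y(3, y) = 3*y**2 - 6*y - 32; no integer root y with |y| ≤ 4.
  x = 4: f_y(4, y) = 3*y**2 - 8*y - 50; no integer root y with |y| ≤ 4.
Only singular point on the grid: (-1, 0).
Classify: substitute x = -1 + u, y = 0 + v and expand: f = u**3 - 2*u**2*v - u**2 - u*v**2 + v**3 + v**2.
No constant or linear terms (consistent with a singular point). Quadratic part: -u**2 + v**2. Cubic part: u**3 - 2*u**2*v - u*v**2 + v**3.
The quadratic part v**2 - u**2 = (v − u)(v + u) splits into two distinct linear factors, so there are two distinct tangent lines y − 0 = ±(x − -1) — this is a node (ordinary double point).
Classification: node.


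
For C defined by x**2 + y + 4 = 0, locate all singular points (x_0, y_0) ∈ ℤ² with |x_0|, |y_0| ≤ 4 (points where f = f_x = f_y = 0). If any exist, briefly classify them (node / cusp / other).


No singular points in the scanned grid; C is smooth there.

Compute partial derivatives:
  f_x = 2*x.
  f_y = 1.
f_y = 1 is a nonzero constant, so f_y never vanishes: no point (x, y) can satisfy f = f_x = f_y = 0. In particular no (x, y) ∈ {−4, ..., 4}² is singular; the curve is smooth.


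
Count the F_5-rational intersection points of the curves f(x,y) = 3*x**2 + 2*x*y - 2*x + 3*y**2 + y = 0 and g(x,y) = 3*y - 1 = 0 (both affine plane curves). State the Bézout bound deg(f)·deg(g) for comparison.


Common zeros: {(2, 2), (4, 2)}; count = 2; Bézout bound = 2.

deg(f) = 2, deg(g) = 1, so Bézout bound = 2.
Scan x ∈ F_5. For each x, list the y ∈ F_5 with f(x, y) ≡ 0 and those with g(x, y) ≡ 0 (mod 5); the common zeros in that column are the intersection.
  x = 0: f ≡ 0 at y ∈ {0, 3}; g ≡ 0 at y ∈ {2}; common: ∅.
  x = 1: f ≡ 0 at y ∈ ∅; g ≡ 0 at y ∈ {2}; common: ∅.
  x = 2: f ≡ 0 at y ∈ {2, 3}; g ≡ 0 at y ∈ {2}; common: {2}.
  x = 3: f ≡ 0 at y ∈ ∅; g ≡ 0 at y ∈ {2}; common: ∅.
  x = 4: f ≡ 0 at y ∈ {0, 2}; g ≡ 0 at y ∈ {2}; common: {2}.
Collecting: common zeros = {(2, 2), (4, 2)}, so the count is 2.
Comparison with the Bézout bound: 2 ≤ 2 = deg(f)·deg(g), as expected for curves with no common component (the bound is attained).


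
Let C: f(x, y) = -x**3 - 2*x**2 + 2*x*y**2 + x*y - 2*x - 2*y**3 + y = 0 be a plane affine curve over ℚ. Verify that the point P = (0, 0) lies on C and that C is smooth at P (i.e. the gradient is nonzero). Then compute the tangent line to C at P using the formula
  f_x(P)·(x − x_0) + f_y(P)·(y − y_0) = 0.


Tangent line at P: -2*x + y = 0.

Step 1: f(0, 0) = 0, so P lies on C.
Step 2: partial derivatives
  f_x(x, y) = -3*x**2 - 4*x + 2*y**2 + y - 2, f_y(x, y) = 4*x*y + x - 6*y**2 + 1.
  f_x(P) = -2, f_y(P) = 1 (gradient nonzero, so P is smooth).
Step 3: tangent line at P: -2·(x − 0) + 1·(y − 0) = 0.
Expanding: -2*x + y = 0.


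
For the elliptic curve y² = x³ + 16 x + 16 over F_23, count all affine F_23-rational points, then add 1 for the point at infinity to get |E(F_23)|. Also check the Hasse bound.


Affine points = {(0, 4), (0, 19), (4, 11), (4, 12), (6, 11), (6, 12), (8, 9), (8, 14), (10, 7), (10, 16), (12, 2), (12, 21), (13, 11), (13, 12), (17, 7), (17, 16), (18, 8), (18, 15), (19, 7), (19, 16)}; affine count = 20; |E(F_23)| = 21.

Discriminant check: Δ ∝ 4a³ + 27b² = 4·16³ + 27·16² = 4·4096 + 27·256 ≡ 20 (mod 23). Nonzero ⇒ E is nonsingular.
For each x ∈ F_23, compute rhs = x³ + 16·x + 16 mod 23, then count y ∈ F_23 with y² ≡ rhs.
  x = 0: rhs = 16, matching y values: 4, 19 (2 points).
  x = 1: rhs = 10, matching y values: none (0 points).
  x = 2: rhs = 10, matching y values: none (0 points).
  x = 3: rhs = 22, matching y values: none (0 points).
  x = 4: rhs = 6, matching y values: 11, 12 (2 points).
  x = 5: rhs = 14, matching y values: none (0 points).
  x = 6: rhs = 6, matching y values: 11, 12 (2 points).
  x = 7: rhs = 11, matching y values: none (0 points).
  x = 8: rhs = 12, matching y values: 9, 14 (2 points).
  x = 9: rhs = 15, matching y values: none (0 points).
  x = 10: rhs = 3, matching y values: 7, 16 (2 points).
  x = 11: rhs = 5, matching y values: none (0 points).
  x = 12: rhs = 4, matching y values: 2, 21 (2 points).
  x = 13: rhs = 6, matching y values: 11, 12 (2 points).
  x = 14: rhs = 17, matching y values: none (0 points).
  x = 15: rhs = 20, matching y values: none (0 points).
  x = 16: rhs = 21, matching y values: none (0 points).
  x = 17: rhs = 3, matching y values: 7, 16 (2 points).
  x = 18: rhs = 18, matching y values: 8, 15 (2 points).
  x = 19: rhs = 3, matching y values: 7, 16 (2 points).
  x = 20: rhs = 10, matching y values: none (0 points).
  x = 21: rhs = 22, matching y values: none (0 points).
  x = 22: rhs = 22, matching y values: none (0 points).
Total affine count: 20.
Full point count |E(F_23)| = 20 + 1 = 21.
Hasse bound: |21 − (23+1)| = |-3| = 3 ≤ 2√23 ≈ 9.5917 ✓.


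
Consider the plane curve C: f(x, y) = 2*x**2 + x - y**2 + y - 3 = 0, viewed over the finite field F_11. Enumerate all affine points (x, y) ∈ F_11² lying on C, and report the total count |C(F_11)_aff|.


Affine F_11-points: {(0, 6), (1, 0), (1, 1), (4, 0), (4, 1), (5, 6), (6, 5), (6, 7), (8, 4), (8, 8), (10, 5), (10, 7)}; count = 12.

For each of the 121 pairs (x, y) ∈ F_11², evaluate f(x, y) mod 11. Record the zeros.
  x = 0: [0↦8, 1↦8, 2↦6, 3↦2, 4↦7, 5↦10, 6↦0, 7↦10, 8↦7, 9↦2, 10↦6]  zeros at y ∈ {6}
  x = 1: [0↦0, 1↦0, 2↦9, 3↦5, 4↦10, 5↦2, 6↦3, 7↦2, 8↦10, 9↦5, 10↦9]  zeros at y ∈ {0, 1}
  x = 2: [0↦7, 1↦7, 2↦5, 3↦1, 4↦6, 5↦9, 6↦10, 7↦9, 8↦6, 9↦1, 10↦5]  zeros at y ∈ ∅
  x = 3: [0↦7, 1↦7, 2↦5, 3↦1, 4↦6, 5↦9, 6↦10, 7↦9, 8↦6, 9↦1, 10↦5]  zeros at y ∈ ∅
  x = 4: [0↦0, 1↦0, 2↦9, 3↦5, 4↦10, 5↦2, 6↦3, 7↦2, 8↦10, 9↦5, 10↦9]  zeros at y ∈ {0, 1}
  x = 5: [0↦8, 1↦8, 2↦6, 3↦2, 4↦7, 5↦10, 6↦0, 7↦10, 8↦7, 9↦2, 10↦6]  zeros at y ∈ {6}
  x = 6: [0↦9, 1↦9, 2↦7, 3↦3, 4↦8, 5↦0, 6↦1, 7↦0, 8↦8, 9↦3, 10↦7]  zeros at y ∈ {5, 7}
  x = 7: [0↦3, 1↦3, 2↦1, 3↦8, 4↦2, 5↦5, 6↦6, 7↦5, 8↦2, 9↦8, 10↦1]  zeros at y ∈ ∅
  x = 8: [0↦1, 1↦1, 2↦10, 3↦6, 4↦0, 5↦3, 6↦4, 7↦3, 8↦0, 9↦6, 10↦10]  zeros at y ∈ {4, 8}
  x = 9: [0↦3, 1↦3, 2↦1, 3↦8, 4↦2, 5↦5, 6↦6, 7↦5, 8↦2, 9↦8, 10↦1]  zeros at y ∈ ∅
  x = 10: [0↦9, 1↦9, 2↦7, 3↦3, 4↦8, 5↦0, 6↦1, 7↦0, 8↦8, 9↦3, 10↦7]  zeros at y ∈ {5, 7}
Collecting zeros: affine points = {(0, 6), (1, 0), (1, 1), (4, 0), (4, 1), (5, 6), (6, 5), (6, 7), (8, 4), (8, 8), (10, 5), (10, 7)}.
Total count |C(F_11)_aff| = 12.


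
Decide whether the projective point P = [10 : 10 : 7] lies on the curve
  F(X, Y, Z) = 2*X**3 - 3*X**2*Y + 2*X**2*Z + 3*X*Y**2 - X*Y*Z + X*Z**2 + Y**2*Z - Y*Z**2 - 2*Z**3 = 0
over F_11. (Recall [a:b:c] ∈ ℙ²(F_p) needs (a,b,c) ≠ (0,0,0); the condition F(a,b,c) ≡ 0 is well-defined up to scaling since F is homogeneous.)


F(10,10,7) ≡ 8 (mod 11); P is NOT on the curve.

Evaluate F(10, 10, 7) term-by-term (mod 11).
  2*X**3 ↦ 2·1000·1·1 = 2000
  -3*X**2*Y ↦ -3·100·10·1 = -3000
  2*X**2*Z ↦ 2·100·1·7 = 1400
  3*X*Y**2 ↦ 3·10·100·1 = 3000
  -X*Y*Z ↦ -1·10·10·7 = -700
  X*Z**2 ↦ 1·10·1·49 = 490
  Y**2*Z ↦ 1·1·100·7 = 700
  -Y*Z**2 ↦ -1·1·10·49 = -490
  -2*Z**3 ↦ -2·1·1·343 = -686
Sum: F(10, 10, 7) = (2000) + (-3000) + (1400) + (3000) + (-700) + (490) + (700) + (-490) + (-686) = 2714.
Reducing mod 11: 2714 ≡ 8 (mod 11).
Since F(a, b, c) ≡ 8 ≠ 0 (mod 11), P does NOT lie on the curve.


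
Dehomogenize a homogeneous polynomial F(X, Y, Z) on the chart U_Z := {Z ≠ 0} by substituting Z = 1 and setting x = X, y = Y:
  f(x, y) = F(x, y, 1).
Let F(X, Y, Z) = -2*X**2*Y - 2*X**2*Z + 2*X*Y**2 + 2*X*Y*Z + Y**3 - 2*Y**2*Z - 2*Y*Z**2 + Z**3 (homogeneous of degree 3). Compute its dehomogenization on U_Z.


f(x, y) = -2*x**2*y - 2*x**2 + 2*x*y**2 + 2*x*y + y**3 - 2*y**2 - 2*y + 1

On U_Z we set Z = 1. Each monomial c·X^i·Y^j·Z^k in F becomes c·x^i·y^j·1^k = c·x^i·y^j.
Substituting Z = 1: F(X, Y, 1) = -2*x**2*y - 2*x**2 + 2*x*y**2 + 2*x*y + y**3 - 2*y**2 - 2*y + 1.
Note: deg(f) ≤ deg(F) = 3; strict inequality happens when F is divisible by Z (lost terms).


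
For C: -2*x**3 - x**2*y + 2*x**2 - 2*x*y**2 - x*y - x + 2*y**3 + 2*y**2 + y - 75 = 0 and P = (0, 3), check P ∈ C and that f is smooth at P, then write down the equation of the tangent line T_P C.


Tangent line at P: -22*x + 67*y - 201 = 0.

Step 1: f(0, 3) = 0, so P lies on C.
Step 2: partial derivatives
  f_x(x, y) = -6*x**2 - 2*x*y + 4*x - 2*y**2 - y - 1, f_y(x, y) = -x**2 - 4*x*y - x + 6*y**2 + 4*y + 1.
  f_x(P) = -22, f_y(P) = 67 (gradient nonzero, so P is smooth).
Step 3: tangent line at P: -22·(x − 0) + 67·(y − 3) = 0.
Expanding: -22*x + 67*y - 201 = 0.


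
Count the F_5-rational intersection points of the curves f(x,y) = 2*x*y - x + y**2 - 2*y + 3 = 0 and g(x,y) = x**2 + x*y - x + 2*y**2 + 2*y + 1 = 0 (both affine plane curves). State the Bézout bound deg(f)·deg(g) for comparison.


Common zeros: ∅; count = 0; Bézout bound = 4.

deg(f) = 2, deg(g) = 2, so Bézout bound = 4.
Scan x ∈ F_5. For each x, list the y ∈ F_5 with f(x, y) ≡ 0 and those with g(x, y) ≡ 0 (mod 5); the common zeros in that column are the intersection.
  x = 0: f ≡ 0 at y ∈ ∅; g ≡ 0 at y ∈ {1, 3}; common: ∅.
  x = 1: f ≡ 0 at y ∈ ∅; g ≡ 0 at y ∈ {2, 4}; common: ∅.
  x = 2: f ≡ 0 at y ∈ {4}; g ≡ 0 at y ∈ ∅; common: ∅.
  x = 3: f ≡ 0 at y ∈ {0, 1}; g ≡ 0 at y ∈ {2, 3}; common: ∅.
  x = 4: f ≡ 0 at y ∈ {2}; g ≡ 0 at y ∈ ∅; common: ∅.
Collecting: common zeros = ∅, so the count is 0.
Comparison with the Bézout bound: 0 ≤ 4 = deg(f)·deg(g), as expected for curves with no common component (the affine F_5-count falls short of the bound because intersections may lie at infinity, over extension fields, or carry multiplicity).


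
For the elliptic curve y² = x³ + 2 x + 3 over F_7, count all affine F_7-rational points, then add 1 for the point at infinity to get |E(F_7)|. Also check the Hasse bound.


Affine points = {(2, 1), (2, 6), (3, 1), (3, 6), (6, 0)}; affine count = 5; |E(F_7)| = 6.

Discriminant check: Δ ∝ 4a³ + 27b² = 4·2³ + 27·3² = 4·8 + 27·9 ≡ 2 (mod 7). Nonzero ⇒ E is nonsingular.
For each x ∈ F_7, compute rhs = x³ + 2·x + 3 mod 7, then count y ∈ F_7 with y² ≡ rhs.
  x = 0: rhs = 3, matching y values: none (0 points).
  x = 1: rhs = 6, matching y values: none (0 points).
  x = 2: rhs = 1, matching y values: 1, 6 (2 points).
  x = 3: rhs = 1, matching y values: 1, 6 (2 points).
  x = 4: rhs = 5, matching y values: none (0 points).
  x = 5: rhs = 5, matching y values: none (0 points).
  x = 6: rhs = 0, matching y values: 0 (1 points).
Total affine count: 5.
Full point count |E(F_7)| = 5 + 1 = 6.
Hasse bound: |6 − (7+1)| = |-2| = 2 ≤ 2√7 ≈ 5.2915 ✓.


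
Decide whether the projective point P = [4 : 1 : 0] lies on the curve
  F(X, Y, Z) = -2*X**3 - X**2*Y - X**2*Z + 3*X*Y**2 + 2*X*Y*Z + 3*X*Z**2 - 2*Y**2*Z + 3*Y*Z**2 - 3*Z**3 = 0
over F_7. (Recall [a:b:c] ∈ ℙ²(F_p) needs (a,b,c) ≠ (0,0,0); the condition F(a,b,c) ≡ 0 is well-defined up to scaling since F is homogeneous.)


F(4,1,0) ≡ 1 (mod 7); P is NOT on the curve.

Evaluate F(4, 1, 0) term-by-term (mod 7).
  -2*X**3 ↦ -2·64·1·1 = -128
  -X**2*Y ↦ -1·16·1·1 = -16
  -X**2*Z ↦ -1·16·1·0 = 0
  3*X*Y**2 ↦ 3·4·1·1 = 12
  2*X*Y*Z ↦ 2·4·1·0 = 0
  3*X*Z**2 ↦ 3·4·1·0 = 0
  -2*Y**2*Z ↦ -2·1·1·0 = 0
  3*Y*Z**2 ↦ 3·1·1·0 = 0
  -3*Z**3 ↦ -3·1·1·0 = 0
Sum: F(4, 1, 0) = (-128) + (-16) + (0) + (12) + (0) + (0) + (0) + (0) + (0) = -132.
Reducing mod 7: -132 ≡ 1 (mod 7).
Since F(a, b, c) ≡ 1 ≠ 0 (mod 7), P does NOT lie on the curve.


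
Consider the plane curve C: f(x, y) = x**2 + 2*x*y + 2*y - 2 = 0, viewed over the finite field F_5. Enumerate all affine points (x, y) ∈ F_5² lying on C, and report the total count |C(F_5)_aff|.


Affine F_5-points: {(0, 1), (1, 4), (2, 3), (3, 1)}; count = 4.

For each of the 25 pairs (x, y) ∈ F_5², evaluate f(x, y) mod 5. Record the zeros.
  x = 0: [0↦3, 1↦0, 2↦2, 3↦4, 4↦1]  zeros at y ∈ {1}
  x = 1: [0↦4, 1↦3, 2↦2, 3↦1, 4↦0]  zeros at y ∈ {4}
  x = 2: [0↦2, 1↦3, 2↦4, 3↦0, 4↦1]  zeros at y ∈ {3}
  x = 3: [0↦2, 1↦0, 2↦3, 3↦1, 4↦4]  zeros at y ∈ {1}
  x = 4: [0↦4, 1↦4, 2↦4, 3↦4, 4↦4]  zeros at y ∈ ∅
Collecting zeros: affine points = {(0, 1), (1, 4), (2, 3), (3, 1)}.
Total count |C(F_5)_aff| = 4.


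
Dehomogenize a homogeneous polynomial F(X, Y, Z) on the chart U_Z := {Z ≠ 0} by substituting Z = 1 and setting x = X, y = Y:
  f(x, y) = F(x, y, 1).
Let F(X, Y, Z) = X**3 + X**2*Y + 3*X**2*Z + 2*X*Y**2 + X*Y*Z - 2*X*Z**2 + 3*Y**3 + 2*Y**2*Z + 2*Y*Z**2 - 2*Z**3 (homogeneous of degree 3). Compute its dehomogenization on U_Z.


f(x, y) = x**3 + x**2*y + 3*x**2 + 2*x*y**2 + x*y - 2*x + 3*y**3 + 2*y**2 + 2*y - 2

On U_Z we set Z = 1. Each monomial c·X^i·Y^j·Z^k in F becomes c·x^i·y^j·1^k = c·x^i·y^j.
Substituting Z = 1: F(X, Y, 1) = x**3 + x**2*y + 3*x**2 + 2*x*y**2 + x*y - 2*x + 3*y**3 + 2*y**2 + 2*y - 2.
Note: deg(f) ≤ deg(F) = 3; strict inequality happens when F is divisible by Z (lost terms).


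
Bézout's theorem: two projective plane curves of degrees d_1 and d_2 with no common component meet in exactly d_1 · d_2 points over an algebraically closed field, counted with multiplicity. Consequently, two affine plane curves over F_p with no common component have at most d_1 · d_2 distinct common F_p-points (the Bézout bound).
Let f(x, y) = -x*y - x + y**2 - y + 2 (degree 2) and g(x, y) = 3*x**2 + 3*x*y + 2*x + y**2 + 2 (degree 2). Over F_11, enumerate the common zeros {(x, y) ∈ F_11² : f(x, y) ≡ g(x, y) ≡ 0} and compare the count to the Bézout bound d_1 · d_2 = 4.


Common zeros: {(1, 1), (5, 2)}; count = 2; Bézout bound = 4.

deg(f) = 2, deg(g) = 2, so Bézout bound = 4.
Scan x ∈ F_11. For each x, list the y ∈ F_11 with f(x, y) ≡ 0 and those with g(x, y) ≡ 0 (mod 11); the common zeros in that column are the intersection.
  x = 0: f ≡ 0 at y ∈ {5, 7}; g ≡ 0 at y ∈ {3, 8}; common: ∅.
  x = 1: f ≡ 0 at y ∈ {1}; g ≡ 0 at y ∈ {1, 7}; common: {1}.
  x = 2: f ≡ 0 at y ∈ {0, 3}; g ≡ 0 at y ∈ ∅; common: ∅.
  x = 3: f ≡ 0 at y ∈ {6, 9}; g ≡ 0 at y ∈ ∅; common: ∅.
  x = 4: f ≡ 0 at y ∈ {8}; g ≡ 0 at y ∈ {5}; common: ∅.
  x = 5: f ≡ 0 at y ∈ {2, 4}; g ≡ 0 at y ∈ {2, 5}; common: {2}.
  x = 6: f ≡ 0 at y ∈ ∅; g ≡ 0 at y ∈ {7, 8}; common: ∅.
  x = 7: f ≡ 0 at y ∈ ∅; g ≡ 0 at y ∈ {2, 10}; common: ∅.
  x = 8: f ≡ 0 at y ∈ ∅; g ≡ 0 at y ∈ {10}; common: ∅.
  x = 9: f ≡ 0 at y ∈ ∅; g ≡ 0 at y ∈ ∅; common: ∅.
  x = 10: f ≡ 0 at y ∈ ∅; g ≡ 0 at y ∈ ∅; common: ∅.
Collecting: common zeros = {(1, 1), (5, 2)}, so the count is 2.
Comparison with the Bézout bound: 2 ≤ 4 = deg(f)·deg(g), as expected for curves with no common component (the affine F_11-count falls short of the bound because intersections may lie at infinity, over extension fields, or carry multiplicity).


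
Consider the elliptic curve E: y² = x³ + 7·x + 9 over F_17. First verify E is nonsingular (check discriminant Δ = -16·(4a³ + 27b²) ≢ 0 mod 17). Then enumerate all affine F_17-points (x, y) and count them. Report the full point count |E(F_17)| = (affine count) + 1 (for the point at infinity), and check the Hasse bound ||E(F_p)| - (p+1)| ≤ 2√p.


Affine points = {(0, 3), (0, 14), (1, 0), (4, 4), (4, 13), (5, 4), (5, 13), (8, 4), (8, 13), (9, 6), (9, 11), (10, 5), (10, 12), (12, 6), (12, 11), (13, 6), (13, 11), (15, 2), (15, 15), (16, 1), (16, 16)}; affine count = 21; |E(F_17)| = 22.

Discriminant check: Δ ∝ 4a³ + 27b² = 4·7³ + 27·9² = 4·343 + 27·81 ≡ 6 (mod 17). Nonzero ⇒ E is nonsingular.
For each x ∈ F_17, compute rhs = x³ + 7·x + 9 mod 17, then count y ∈ F_17 with y² ≡ rhs.
  x = 0: rhs = 9, matching y values: 3, 14 (2 points).
  x = 1: rhs = 0, matching y values: 0 (1 points).
  x = 2: rhs = 14, matching y values: none (0 points).
  x = 3: rhs = 6, matching y values: none (0 points).
  x = 4: rhs = 16, matching y values: 4, 13 (2 points).
  x = 5: rhs = 16, matching y values: 4, 13 (2 points).
  x = 6: rhs = 12, matching y values: none (0 points).
  x = 7: rhs = 10, matching y values: none (0 points).
  x = 8: rhs = 16, matching y values: 4, 13 (2 points).
  x = 9: rhs = 2, matching y values: 6, 11 (2 points).
  x = 10: rhs = 8, matching y values: 5, 12 (2 points).
  x = 11: rhs = 6, matching y values: none (0 points).
  x = 12: rhs = 2, matching y values: 6, 11 (2 points).
  x = 13: rhs = 2, matching y values: 6, 11 (2 points).
  x = 14: rhs = 12, matching y values: none (0 points).
  x = 15: rhs = 4, matching y values: 2, 15 (2 points).
  x = 16: rhs = 1, matching y values: 1, 16 (2 points).
Total affine count: 21.
Full point count |E(F_17)| = 21 + 1 = 22.
Hasse bound: |22 − (17+1)| = |4| = 4 ≤ 2√17 ≈ 8.2462 ✓.


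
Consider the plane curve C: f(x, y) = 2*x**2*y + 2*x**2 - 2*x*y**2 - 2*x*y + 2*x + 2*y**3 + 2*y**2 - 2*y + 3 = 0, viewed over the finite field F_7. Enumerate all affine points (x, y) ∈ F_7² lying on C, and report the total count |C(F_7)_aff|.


Affine F_7-points: {(1, 0), (1, 1), (1, 6), (2, 4), (3, 1), (5, 0), (6, 4)}; count = 7.

For each of the 49 pairs (x, y) ∈ F_7², evaluate f(x, y) mod 7. Record the zeros.
  x = 0: [0↦3, 1↦5, 2↦2, 3↦6, 4↦1, 5↦6, 6↦5]  zeros at y ∈ ∅
  x = 1: [0↦0, 1↦0, 2↦5, 3↦6, 4↦1, 5↦2, 6↦0]  zeros at y ∈ {0, 1, 6}
  x = 2: [0↦1, 1↦3, 2↦6, 3↦1, 4↦0, 5↦1, 6↦2]  zeros at y ∈ {4}
  x = 3: [0↦6, 1↦0, 2↦5, 3↦5, 4↦5, 5↦3, 6↦4]  zeros at y ∈ {1}
  x = 4: [0↦1, 1↦5, 2↦2, 3↦4, 4↦2, 5↦1, 6↦6]  zeros at y ∈ ∅
  x = 5: [0↦0, 1↦4, 2↦4, 3↦5, 4↦5, 5↦2, 6↦1]  zeros at y ∈ {0}
  x = 6: [0↦3, 1↦4, 2↦4, 3↦1, 4↦0, 5↦6, 6↦3]  zeros at y ∈ {4}
Collecting zeros: affine points = {(1, 0), (1, 1), (1, 6), (2, 4), (3, 1), (5, 0), (6, 4)}.
Total count |C(F_7)_aff| = 7.


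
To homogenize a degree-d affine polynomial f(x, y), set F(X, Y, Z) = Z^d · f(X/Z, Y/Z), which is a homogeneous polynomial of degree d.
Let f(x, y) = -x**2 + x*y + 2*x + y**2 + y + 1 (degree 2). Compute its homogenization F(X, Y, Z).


F(X, Y, Z) = -X**2 + X*Y + 2*X*Z + Y**2 + Y*Z + Z**2

deg(f) = 2.
Substitute x = X/Z, y = Y/Z into f, then multiply by Z^2.
  monomial -1·x^2·y^0 ↦ -1·X^2·Y^0·Z^0.
  monomial 1·x^1·y^1 ↦ 1·X^1·Y^1·Z^0.
  monomial 2·x^1·y^0 ↦ 2·X^1·Y^0·Z^1.
  monomial 1·x^0·y^2 ↦ 1·X^0·Y^2·Z^0.
  monomial 1·x^0·y^1 ↦ 1·X^0·Y^1·Z^1.
  monomial 1·x^0·y^0 ↦ 1·X^0·Y^0·Z^2.
Collecting: F(X, Y, Z) = -X**2 + X*Y + 2*X*Z + Y**2 + Y*Z + Z**2.


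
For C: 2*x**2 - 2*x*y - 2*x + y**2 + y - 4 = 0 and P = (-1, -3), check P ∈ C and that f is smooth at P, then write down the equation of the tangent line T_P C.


Tangent line at P: -3*y - 9 = 0.

Step 1: f(-1, -3) = 0, so P lies on C.
Step 2: partial derivatives
  f_x(x, y) = 4*x - 2*y - 2, f_y(x, y) = -2*x + 2*y + 1.
  f_x(P) = 0, f_y(P) = -3 (gradient nonzero, so P is smooth).
Step 3: tangent line at P: 0·(x − -1) + -3·(y − -3) = 0.
Expanding: -3*y - 9 = 0.


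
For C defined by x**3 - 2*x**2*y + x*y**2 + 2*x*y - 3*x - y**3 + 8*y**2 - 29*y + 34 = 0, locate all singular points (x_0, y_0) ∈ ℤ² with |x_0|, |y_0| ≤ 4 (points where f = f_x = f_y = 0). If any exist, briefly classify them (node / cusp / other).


Singular points: {(2, 3)}; classification: cusp.

Compute partial derivatives:
  f_x = 3*x**2 - 4*x*y + y**2 + 2*y - 3.
  f_y = -2*x**2 + 2*x*y + 2*x - 3*y**2 + 16*y - 29.
Scan x_0 ∈ {−4, ..., 4}. For each x_0, f_y(x_0, y) is a polynomial in y; find its integer roots y ∈ {−4, ..., 4}, then test f_x and f at those candidates.
  x = -4: f_y(-4, y) = -3*y**2 + 8*y - 69; no integer root y with |y| ≤ 4.
  x = -3: f_y(-3, y) = -3*y**2 + 10*y - 53; no integer root y with |y| ≤ 4.
  x = -2: f_y(-2, y) = -3*y**2 + 12*y - 41; no integer root y with |y| ≤ 4.
  x = -1: f_y(-1, y) = -3*y**2 + 14*y - 33; no integer root y with |y| ≤ 4.
  x = 0: f_y(0, y) = -3*y**2 + 16*y - 29; no integer root y with |y| ≤ 4.
  x = 1: f_y(1, y) = -3*y**2 + 18*y - 29; no integer root y with |y| ≤ 4.
  x = 2: f_y(2, y) = -3*y**2 + 20*y - 33; vanishes at y ∈ {3}. (2, 3): f_x = 0, f = 0 — SINGULAR.
  x = 3: f_y(3, y) = -3*y**2 + 22*y - 41; no integer root y with |y| ≤ 4.
  x = 4: f_y(4, y) = -3*y**2 + 24*y - 53; no integer root y with |y| ≤ 4.
Only singular point on the grid: (2, 3).
Classify: substitute x = 2 + u, y = 3 + v and expand: f = u**3 - 2*u**2*v + u*v**2 - v**3 + v**2.
No constant or linear terms (consistent with a singular point). Quadratic part: v**2. Cubic part: u**3 - 2*u**2*v + u*v**2 - v**3.
The quadratic part v**2 is a perfect square, so there is a single (double) tangent line v = 0, i.e. y = 3. Restricting the cubic part to that line (v = 0) leaves u**3 ≠ 0, so f is not divisible by v and the branch is v² ≈ -u**3 to lowest order — this is a cusp.
Classification: cusp.


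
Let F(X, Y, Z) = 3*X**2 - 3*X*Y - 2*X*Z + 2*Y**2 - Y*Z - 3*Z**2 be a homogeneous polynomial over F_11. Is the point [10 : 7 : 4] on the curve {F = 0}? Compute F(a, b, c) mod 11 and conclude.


F(10,7,4) ≡ 10 (mod 11); P is NOT on the curve.

Evaluate F(10, 7, 4) term-by-term (mod 11).
  3*X**2 ↦ 3·100·1·1 = 300
  -3*X*Y ↦ -3·10·7·1 = -210
  -2*X*Z ↦ -2·10·1·4 = -80
  2*Y**2 ↦ 2·1·49·1 = 98
  -Y*Z ↦ -1·1·7·4 = -28
  -3*Z**2 ↦ -3·1·1·16 = -48
Sum: F(10, 7, 4) = (300) + (-210) + (-80) + (98) + (-28) + (-48) = 32.
Reducing mod 11: 32 ≡ 10 (mod 11).
Since F(a, b, c) ≡ 10 ≠ 0 (mod 11), P does NOT lie on the curve.


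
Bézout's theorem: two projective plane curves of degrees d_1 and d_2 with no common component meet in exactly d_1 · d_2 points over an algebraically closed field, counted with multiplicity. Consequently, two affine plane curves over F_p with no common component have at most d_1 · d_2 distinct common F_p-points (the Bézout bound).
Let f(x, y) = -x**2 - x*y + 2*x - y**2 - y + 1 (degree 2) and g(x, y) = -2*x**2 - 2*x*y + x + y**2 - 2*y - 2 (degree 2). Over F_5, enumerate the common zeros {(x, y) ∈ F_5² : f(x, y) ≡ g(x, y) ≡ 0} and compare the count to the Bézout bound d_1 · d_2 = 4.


Common zeros: ∅; count = 0; Bézout bound = 4.

deg(f) = 2, deg(g) = 2, so Bézout bound = 4.
Scan x ∈ F_5. For each x, list the y ∈ F_5 with f(x, y) ≡ 0 and those with g(x, y) ≡ 0 (mod 5); the common zeros in that column are the intersection.
  x = 0: f ≡ 0 at y ∈ {2}; g ≡ 0 at y ∈ ∅; common: ∅.
  x = 1: f ≡ 0 at y ∈ ∅; g ≡ 0 at y ∈ ∅; common: ∅.
  x = 2: f ≡ 0 at y ∈ ∅; g ≡ 0 at y ∈ ∅; common: ∅.
  x = 3: f ≡ 0 at y ∈ ∅; g ≡ 0 at y ∈ ∅; common: ∅.
  x = 4: f ≡ 0 at y ∈ ∅; g ≡ 0 at y ∈ {0}; common: ∅.
Collecting: common zeros = ∅, so the count is 0.
Comparison with the Bézout bound: 0 ≤ 4 = deg(f)·deg(g), as expected for curves with no common component (the affine F_5-count falls short of the bound because intersections may lie at infinity, over extension fields, or carry multiplicity).


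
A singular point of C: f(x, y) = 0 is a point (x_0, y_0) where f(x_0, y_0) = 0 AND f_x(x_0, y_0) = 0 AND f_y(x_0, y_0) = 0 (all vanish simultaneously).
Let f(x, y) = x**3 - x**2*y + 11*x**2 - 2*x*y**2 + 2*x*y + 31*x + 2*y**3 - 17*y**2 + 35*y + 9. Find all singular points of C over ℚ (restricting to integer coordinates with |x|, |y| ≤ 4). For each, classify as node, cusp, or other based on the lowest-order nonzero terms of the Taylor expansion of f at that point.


Singular points: {(-3, 2)}; classification: cusp.

Compute partial derivatives:
  f_x = 3*x**2 - 2*x*y + 22*x - 2*y**2 + 2*y + 31.
  f_y = -x**2 - 4*x*y + 2*x + 6*y**2 - 34*y + 35.
Scan x_0 ∈ {−4, ..., 4}. For each x_0, f_y(x_0, y) is a polynomial in y; find its integer roots y ∈ {−4, ..., 4}, then test f_x and f at those candidates.
  x = -4: f_y(-4, y) = 6*y**2 - 18*y + 11; no integer root y with |y| ≤ 4.
  x = -3: f_y(-3, y) = 6*y**2 - 22*y + 20; vanishes at y ∈ {2}. (-3, 2): f_x = 0, f = 0 — SINGULAR.
  x = -2: f_y(-2, y) = 6*y**2 - 26*y + 27; no integer root y with |y| ≤ 4.
  x = -1: f_y(-1, y) = 6*y**2 - 30*y + 32; no integer root y with |y| ≤ 4.
  x = 0: f_y(0, y) = 6*y**2 - 34*y + 35; no integer root y with |y| ≤ 4.
  x = 1: f_y(1, y) = 6*y**2 - 38*y + 36; no integer root y with |y| ≤ 4.
  x = 2: f_y(2, y) = 6*y**2 - 42*y + 35; no integer root y with |y| ≤ 4.
  x = 3: f_y(3, y) = 6*y**2 - 46*y + 32; no integer root y with |y| ≤ 4.
  x = 4: f_y(4, y) = 6*y**2 - 50*y + 27; no integer root y with |y| ≤ 4.
Only singular point on the grid: (-3, 2).
Classify: substitute x = -3 + u, y = 2 + v and expand: f = u**3 - u**2*v - 2*u*v**2 + 2*v**3 + v**2.
No constant or linear terms (consistent with a singular point). Quadratic part: v**2. Cubic part: u**3 - u**2*v - 2*u*v**2 + 2*v**3.
The quadratic part v**2 is a perfect square, so there is a single (double) tangent line v = 0, i.e. y = 2. Restricting the cubic part to that line (v = 0) leaves u**3 ≠ 0, so f is not divisible by v and the branch is v² ≈ -u**3 to lowest order — this is a cusp.
Classification: cusp.


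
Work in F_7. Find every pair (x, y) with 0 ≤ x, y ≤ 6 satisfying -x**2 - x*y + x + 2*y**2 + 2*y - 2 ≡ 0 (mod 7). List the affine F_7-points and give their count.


Affine F_7-points: {(2, 3), (2, 4), (3, 1), (3, 3), (4, 0), (4, 1)}; count = 6.

For each of the 49 pairs (x, y) ∈ F_7², evaluate f(x, y) mod 7. Record the zeros.
  x = 0: [0↦5, 1↦2, 2↦3, 3↦1, 4↦3, 5↦2, 6↦5]  zeros at y ∈ ∅
  x = 1: [0↦5, 1↦1, 2↦1, 3↦5, 4↦6, 5↦4, 6↦6]  zeros at y ∈ ∅
  x = 2: [0↦3, 1↦5, 2↦4, 3↦0, 4↦0, 5↦4, 6↦5]  zeros at y ∈ {3, 4}
  x = 3: [0↦6, 1↦0, 2↦5, 3↦0, 4↦6, 5↦2, 6↦2]  zeros at y ∈ {1, 3}
  x = 4: [0↦0, 1↦0, 2↦4, 3↦5, 4↦3, 5↦5, 6↦4]  zeros at y ∈ {0, 1}
  x = 5: [0↦6, 1↦5, 2↦1, 3↦1, 4↦5, 5↦6, 6↦4]  zeros at y ∈ ∅
  x = 6: [0↦3, 1↦1, 2↦3, 3↦2, 4↦5, 5↦5, 6↦2]  zeros at y ∈ ∅
Collecting zeros: affine points = {(2, 3), (2, 4), (3, 1), (3, 3), (4, 0), (4, 1)}.
Total count |C(F_7)_aff| = 6.


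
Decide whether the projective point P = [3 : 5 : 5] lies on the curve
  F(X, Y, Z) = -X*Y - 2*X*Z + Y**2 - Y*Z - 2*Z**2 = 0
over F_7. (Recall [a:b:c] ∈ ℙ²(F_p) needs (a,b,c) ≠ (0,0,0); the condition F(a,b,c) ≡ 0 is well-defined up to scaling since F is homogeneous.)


F(3,5,5) ≡ 3 (mod 7); P is NOT on the curve.

Evaluate F(3, 5, 5) term-by-term (mod 7).
  -X*Y ↦ -1·3·5·1 = -15
  -2*X*Z ↦ -2·3·1·5 = -30
  Y**2 ↦ 1·1·25·1 = 25
  -Y*Z ↦ -1·1·5·5 = -25
  -2*Z**2 ↦ -2·1·1·25 = -50
Sum: F(3, 5, 5) = (-15) + (-30) + (25) + (-25) + (-50) = -95.
Reducing mod 7: -95 ≡ 3 (mod 7).
Since F(a, b, c) ≡ 3 ≠ 0 (mod 7), P does NOT lie on the curve.


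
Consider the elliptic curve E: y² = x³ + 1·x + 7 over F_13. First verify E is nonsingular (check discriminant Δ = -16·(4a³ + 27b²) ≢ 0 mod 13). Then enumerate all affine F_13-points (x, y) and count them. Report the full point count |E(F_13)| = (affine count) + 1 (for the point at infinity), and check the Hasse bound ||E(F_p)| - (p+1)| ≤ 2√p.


Affine points = {(1, 3), (1, 10), (2, 2), (2, 11), (4, 6), (4, 7), (9, 2), (9, 11), (10, 4), (10, 9), (11, 6), (11, 7)}; affine count = 12; |E(F_13)| = 13.

Discriminant check: Δ ∝ 4a³ + 27b² = 4·1³ + 27·7² = 4·1 + 27·49 ≡ 1 (mod 13). Nonzero ⇒ E is nonsingular.
For each x ∈ F_13, compute rhs = x³ + 1·x + 7 mod 13, then count y ∈ F_13 with y² ≡ rhs.
  x = 0: rhs = 7, matching y values: none (0 points).
  x = 1: rhs = 9, matching y values: 3, 10 (2 points).
  x = 2: rhs = 4, matching y values: 2, 11 (2 points).
  x = 3: rhs = 11, matching y values: none (0 points).
  x = 4: rhs = 10, matching y values: 6, 7 (2 points).
  x = 5: rhs = 7, matching y values: none (0 points).
  x = 6: rhs = 8, matching y values: none (0 points).
  x = 7: rhs = 6, matching y values: none (0 points).
  x = 8: rhs = 7, matching y values: none (0 points).
  x = 9: rhs = 4, matching y values: 2, 11 (2 points).
  x = 10: rhs = 3, matching y values: 4, 9 (2 points).
  x = 11: rhs = 10, matching y values: 6, 7 (2 points).
  x = 12: rhs = 5, matching y values: none (0 points).
Total affine count: 12.
Full point count |E(F_13)| = 12 + 1 = 13.
Hasse bound: |13 − (13+1)| = |-1| = 1 ≤ 2√13 ≈ 7.2111 ✓.
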